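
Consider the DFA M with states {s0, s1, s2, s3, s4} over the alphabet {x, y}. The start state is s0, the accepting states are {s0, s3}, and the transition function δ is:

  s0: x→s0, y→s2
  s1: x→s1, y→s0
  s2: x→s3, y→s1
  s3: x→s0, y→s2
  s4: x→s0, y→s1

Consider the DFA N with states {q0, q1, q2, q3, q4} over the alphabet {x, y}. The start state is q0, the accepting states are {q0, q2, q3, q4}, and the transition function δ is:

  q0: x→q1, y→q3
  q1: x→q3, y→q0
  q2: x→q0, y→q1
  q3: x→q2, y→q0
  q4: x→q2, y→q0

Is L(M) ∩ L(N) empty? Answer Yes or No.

No

The empty string ε is accepted by both M and N.
Hence L(M) ∩ L(N) ≠ ∅.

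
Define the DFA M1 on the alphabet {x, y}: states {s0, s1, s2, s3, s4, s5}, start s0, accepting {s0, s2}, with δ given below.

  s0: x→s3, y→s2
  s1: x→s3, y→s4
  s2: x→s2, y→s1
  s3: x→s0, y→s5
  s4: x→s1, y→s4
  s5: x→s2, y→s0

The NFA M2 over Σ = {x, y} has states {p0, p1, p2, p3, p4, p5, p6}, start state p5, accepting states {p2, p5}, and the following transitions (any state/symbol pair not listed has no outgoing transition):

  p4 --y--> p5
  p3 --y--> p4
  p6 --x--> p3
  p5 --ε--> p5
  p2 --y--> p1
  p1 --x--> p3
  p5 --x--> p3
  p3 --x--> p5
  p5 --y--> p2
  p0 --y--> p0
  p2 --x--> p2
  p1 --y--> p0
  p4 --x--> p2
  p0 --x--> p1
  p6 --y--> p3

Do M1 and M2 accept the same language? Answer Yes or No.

Yes

Exploring the product automaton M1 × M2 from the start pair (s0, p5), following both machines on each input symbol, reaches 6 state pairs: (s0, p5), (s3, p3), (s2, p2), (s5, p4), (s1, p1), (s4, p0).
M1 accepts in {s0, s2} and M2 accepts in {p2, p5}. In every reachable pair the two components are either both accepting — (s0, p5), (s2, p2) — or both non-accepting, so no string is accepted by exactly one of the machines: L(M1) \ L(M2) and L(M2) \ L(M1) are both empty.
Hence every string is accepted by M1 iff it is accepted by M2, and the two languages coincide.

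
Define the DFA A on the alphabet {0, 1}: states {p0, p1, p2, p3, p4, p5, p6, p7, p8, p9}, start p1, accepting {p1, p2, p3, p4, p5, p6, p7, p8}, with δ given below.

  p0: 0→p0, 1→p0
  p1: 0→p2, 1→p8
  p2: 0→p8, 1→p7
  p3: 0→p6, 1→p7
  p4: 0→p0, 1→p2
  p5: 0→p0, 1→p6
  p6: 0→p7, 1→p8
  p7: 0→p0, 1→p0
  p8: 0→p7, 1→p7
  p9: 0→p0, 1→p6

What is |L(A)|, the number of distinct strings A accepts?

9

The useful subgraph on states {p1, p2, p7, p8} is acyclic, so L(A) is finite; the longest accepting path visits 4 useful states, giving maximum string length 3.
Counting accepting paths from p1 by length: 1 of length 0, 2 of length 1, 4 of length 2, 2 of length 3. Total 9.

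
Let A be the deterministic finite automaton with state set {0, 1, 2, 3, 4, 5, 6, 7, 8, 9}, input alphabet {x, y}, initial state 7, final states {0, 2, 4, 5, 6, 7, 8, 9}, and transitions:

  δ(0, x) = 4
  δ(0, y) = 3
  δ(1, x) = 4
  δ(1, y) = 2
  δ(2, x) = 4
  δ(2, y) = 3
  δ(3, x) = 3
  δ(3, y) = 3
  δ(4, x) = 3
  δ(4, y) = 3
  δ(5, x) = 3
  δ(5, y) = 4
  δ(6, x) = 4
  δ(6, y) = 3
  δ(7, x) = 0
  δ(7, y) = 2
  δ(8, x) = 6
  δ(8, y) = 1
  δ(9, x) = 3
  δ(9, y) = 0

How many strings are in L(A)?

5

The useful subgraph on states {0, 2, 4, 7} is acyclic, so L(A) is finite; the longest accepting path visits 3 useful states, giving maximum string length 2.
Counting accepting paths from 7 by length: 1 of length 0, 2 of length 1, 2 of length 2. Total 5.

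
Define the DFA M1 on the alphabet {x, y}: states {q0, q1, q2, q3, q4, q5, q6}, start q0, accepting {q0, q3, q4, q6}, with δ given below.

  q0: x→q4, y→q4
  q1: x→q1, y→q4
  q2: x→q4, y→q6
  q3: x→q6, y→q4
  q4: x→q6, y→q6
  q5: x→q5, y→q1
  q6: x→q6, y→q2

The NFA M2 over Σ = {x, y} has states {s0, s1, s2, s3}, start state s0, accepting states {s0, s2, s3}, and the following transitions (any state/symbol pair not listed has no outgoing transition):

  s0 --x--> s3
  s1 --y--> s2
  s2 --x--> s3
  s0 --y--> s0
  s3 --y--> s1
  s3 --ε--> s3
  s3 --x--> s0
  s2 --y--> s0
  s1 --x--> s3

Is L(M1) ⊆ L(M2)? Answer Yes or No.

No

The string xy is in L(M1) but not in L(M2).
So L(M1) ⊄ L(M2).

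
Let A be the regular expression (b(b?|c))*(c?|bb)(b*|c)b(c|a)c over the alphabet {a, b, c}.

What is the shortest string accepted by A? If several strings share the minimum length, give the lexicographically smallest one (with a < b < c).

bac

By inspection of the expression, no string of length less than 3 matches, and bac is the lexicographically first match of length 3.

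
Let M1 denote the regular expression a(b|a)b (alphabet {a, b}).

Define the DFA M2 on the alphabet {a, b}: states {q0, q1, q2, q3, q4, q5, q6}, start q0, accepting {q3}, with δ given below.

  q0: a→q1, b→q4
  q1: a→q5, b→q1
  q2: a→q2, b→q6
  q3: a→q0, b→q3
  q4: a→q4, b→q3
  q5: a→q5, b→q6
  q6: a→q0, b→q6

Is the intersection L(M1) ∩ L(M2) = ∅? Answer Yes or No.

Converting the expression M1 to a DFA (subset construction, then merging equivalent states) gives the minimal DFA with states {r0, r1, r2, r3, r4}, start state r0, accepting states {r4} and transitions r0: a→r1, b→r2; r1: a→r3, b→r3; r2: a→r2, b→r2; r3: a→r2, b→r4; r4: a→r2, b→r2.
Exploring the product automaton M1 × M2 from the start pair (r0, q0), following both machines on each input symbol, reaches 12 state pairs: (r0, q0), (r1, q1), (r2, q4), (r3, q5), (r3, q1), (r2, q3), (r2, q5), (r4, q6), (r4, q1), (r2, q0), (r2, q6), (r2, q1).
M1 accepts in {r4} and M2 accepts in {q3}; no reachable pair has both components accepting, so no string drives both machines to acceptance simultaneously and L(M1) ∩ L(M2) = ∅.
So no string is accepted by both, and the intersection is empty.

Yes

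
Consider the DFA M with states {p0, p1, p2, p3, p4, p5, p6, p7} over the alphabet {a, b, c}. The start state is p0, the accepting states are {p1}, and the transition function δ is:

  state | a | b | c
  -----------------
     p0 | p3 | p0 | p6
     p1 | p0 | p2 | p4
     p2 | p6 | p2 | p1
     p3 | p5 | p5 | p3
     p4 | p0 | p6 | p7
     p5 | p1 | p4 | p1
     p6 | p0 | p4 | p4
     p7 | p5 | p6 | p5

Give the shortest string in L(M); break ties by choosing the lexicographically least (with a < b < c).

A breadth-first search from p0 reaches an accepting state first via the path p0 → p3 → p5 → p1 on input aaa.
No string of length < 3 is accepted (BFS exhausts all shorter strings without reaching an accepting state), and aaa is the lexicographically least accepting string of length 3.

aaa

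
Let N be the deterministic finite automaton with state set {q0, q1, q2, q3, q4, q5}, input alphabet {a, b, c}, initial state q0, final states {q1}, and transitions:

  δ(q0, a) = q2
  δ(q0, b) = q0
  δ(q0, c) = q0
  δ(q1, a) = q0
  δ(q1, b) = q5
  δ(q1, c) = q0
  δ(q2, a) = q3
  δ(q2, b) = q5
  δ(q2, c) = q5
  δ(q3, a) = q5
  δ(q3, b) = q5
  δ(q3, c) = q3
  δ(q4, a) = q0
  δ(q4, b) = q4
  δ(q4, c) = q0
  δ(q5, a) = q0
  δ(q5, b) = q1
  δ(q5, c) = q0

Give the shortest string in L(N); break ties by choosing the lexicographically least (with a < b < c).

A breadth-first search from q0 reaches an accepting state first via the path q0 → q2 → q5 → q1 on input abb.
No string of length < 3 is accepted (BFS exhausts all shorter strings without reaching an accepting state), and abb is the lexicographically least accepting string of length 3.

abb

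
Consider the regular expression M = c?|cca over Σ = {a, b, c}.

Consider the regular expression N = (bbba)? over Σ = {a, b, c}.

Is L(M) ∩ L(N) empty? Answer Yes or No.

The empty string ε is accepted by both M and N.
Hence L(M) ∩ L(N) ≠ ∅.

No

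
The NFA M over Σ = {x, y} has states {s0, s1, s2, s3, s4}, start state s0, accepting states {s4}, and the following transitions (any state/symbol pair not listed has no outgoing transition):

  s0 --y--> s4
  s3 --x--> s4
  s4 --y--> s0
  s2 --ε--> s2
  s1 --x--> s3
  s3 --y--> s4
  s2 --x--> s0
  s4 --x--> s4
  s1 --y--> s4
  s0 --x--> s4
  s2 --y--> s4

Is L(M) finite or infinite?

infinite

State s0 is reachable from the start and can reach an accepting state, and it lies on the cycle s0 → s4 → s0.
Traversing that cycle any number of times yields accepted strings of unbounded length, so the language is infinite.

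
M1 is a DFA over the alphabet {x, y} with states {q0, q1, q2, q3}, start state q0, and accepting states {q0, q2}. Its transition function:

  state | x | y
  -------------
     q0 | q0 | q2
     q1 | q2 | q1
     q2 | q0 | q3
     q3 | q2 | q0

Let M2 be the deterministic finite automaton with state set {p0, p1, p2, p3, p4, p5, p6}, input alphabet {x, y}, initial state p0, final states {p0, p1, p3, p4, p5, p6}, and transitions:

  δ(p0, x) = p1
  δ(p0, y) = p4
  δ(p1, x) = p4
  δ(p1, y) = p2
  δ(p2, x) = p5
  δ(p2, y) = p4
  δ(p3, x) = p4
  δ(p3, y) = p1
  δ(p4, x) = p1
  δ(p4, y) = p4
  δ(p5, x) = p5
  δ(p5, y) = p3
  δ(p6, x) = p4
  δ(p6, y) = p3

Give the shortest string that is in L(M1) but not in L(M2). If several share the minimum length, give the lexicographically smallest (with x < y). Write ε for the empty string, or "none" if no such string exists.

xy

The string xy is accepted by M1 but not by M2.
No shorter string lies in the difference, and xy is the lexicographically first length-2 string in L(M1) \ L(M2).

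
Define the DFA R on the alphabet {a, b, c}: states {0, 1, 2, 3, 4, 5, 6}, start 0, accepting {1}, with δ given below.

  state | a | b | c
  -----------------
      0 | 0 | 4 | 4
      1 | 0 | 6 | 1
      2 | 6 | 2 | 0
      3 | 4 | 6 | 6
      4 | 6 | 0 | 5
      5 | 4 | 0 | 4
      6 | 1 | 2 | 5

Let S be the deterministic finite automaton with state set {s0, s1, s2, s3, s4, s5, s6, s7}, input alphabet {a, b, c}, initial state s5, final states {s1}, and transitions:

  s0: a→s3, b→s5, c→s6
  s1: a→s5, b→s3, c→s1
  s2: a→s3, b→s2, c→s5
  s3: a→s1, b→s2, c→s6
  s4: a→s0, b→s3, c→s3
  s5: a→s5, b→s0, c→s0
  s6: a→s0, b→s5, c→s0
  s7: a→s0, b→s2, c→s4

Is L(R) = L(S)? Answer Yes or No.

Yes

Exploring the product automaton R × S from the start pair (0, s5), following both machines on each input symbol, reaches 6 state pairs: (0, s5), (4, s0), (6, s3), (5, s6), (1, s1), (2, s2).
R accepts in {1} and S accepts in {s1}. In every reachable pair the two components are either both accepting — (1, s1) — or both non-accepting, so no string is accepted by exactly one of the machines: L(R) \ L(S) and L(S) \ L(R) are both empty.
Hence every string is accepted by R iff it is accepted by S, and the two languages coincide.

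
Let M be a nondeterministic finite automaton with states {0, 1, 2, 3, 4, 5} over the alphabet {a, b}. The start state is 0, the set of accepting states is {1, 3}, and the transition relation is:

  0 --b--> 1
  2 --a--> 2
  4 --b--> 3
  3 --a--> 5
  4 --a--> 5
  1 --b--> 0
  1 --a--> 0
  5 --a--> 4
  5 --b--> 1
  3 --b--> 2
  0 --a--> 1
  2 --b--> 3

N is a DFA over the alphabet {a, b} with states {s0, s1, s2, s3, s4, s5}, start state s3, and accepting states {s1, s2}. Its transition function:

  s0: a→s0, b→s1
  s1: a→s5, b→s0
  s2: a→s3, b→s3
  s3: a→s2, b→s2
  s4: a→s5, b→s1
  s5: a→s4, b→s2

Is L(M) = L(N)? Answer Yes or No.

Exploring the product automaton M × N from the start pair (0, s3), following both machines on each input symbol, reaches 2 state pairs: (0, s3), (1, s2).
M accepts in {1, 3} and N accepts in {s1, s2}. In every reachable pair the two components are either both accepting — (1, s2) — or both non-accepting, so no string is accepted by exactly one of the machines: L(M) \ L(N) and L(N) \ L(M) are both empty.
Hence every string is accepted by M iff it is accepted by N, and the two languages coincide.

Yes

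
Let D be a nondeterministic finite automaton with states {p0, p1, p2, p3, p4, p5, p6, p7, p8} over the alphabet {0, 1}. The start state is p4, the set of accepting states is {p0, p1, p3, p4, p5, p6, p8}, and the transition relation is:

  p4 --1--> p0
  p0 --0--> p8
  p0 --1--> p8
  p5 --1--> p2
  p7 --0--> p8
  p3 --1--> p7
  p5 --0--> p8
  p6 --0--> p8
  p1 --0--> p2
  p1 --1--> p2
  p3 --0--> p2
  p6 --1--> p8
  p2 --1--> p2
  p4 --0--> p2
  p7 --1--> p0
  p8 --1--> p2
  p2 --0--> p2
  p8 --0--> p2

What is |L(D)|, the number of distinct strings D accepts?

4

The useful subgraph on states {p0, p4, p8} is acyclic, so L(D) is finite; the longest accepting path visits 3 useful states, giving maximum string length 2.
Counting accepting paths from p4 by length: 1 of length 0, 1 of length 1, 2 of length 2. Total 4.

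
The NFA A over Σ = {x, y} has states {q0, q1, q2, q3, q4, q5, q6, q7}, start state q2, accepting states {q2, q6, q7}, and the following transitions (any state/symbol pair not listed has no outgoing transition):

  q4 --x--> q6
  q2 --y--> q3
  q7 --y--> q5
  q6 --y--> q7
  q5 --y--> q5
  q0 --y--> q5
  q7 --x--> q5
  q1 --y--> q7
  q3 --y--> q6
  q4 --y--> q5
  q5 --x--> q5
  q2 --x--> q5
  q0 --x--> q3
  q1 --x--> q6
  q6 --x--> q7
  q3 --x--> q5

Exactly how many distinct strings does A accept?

The useful subgraph on states {q2, q3, q6, q7} is acyclic, so L(A) is finite; the longest accepting path visits 4 useful states, giving maximum string length 3.
Counting accepting paths from q2 by length: 1 of length 0, 1 of length 2, 2 of length 3. Total 4.

4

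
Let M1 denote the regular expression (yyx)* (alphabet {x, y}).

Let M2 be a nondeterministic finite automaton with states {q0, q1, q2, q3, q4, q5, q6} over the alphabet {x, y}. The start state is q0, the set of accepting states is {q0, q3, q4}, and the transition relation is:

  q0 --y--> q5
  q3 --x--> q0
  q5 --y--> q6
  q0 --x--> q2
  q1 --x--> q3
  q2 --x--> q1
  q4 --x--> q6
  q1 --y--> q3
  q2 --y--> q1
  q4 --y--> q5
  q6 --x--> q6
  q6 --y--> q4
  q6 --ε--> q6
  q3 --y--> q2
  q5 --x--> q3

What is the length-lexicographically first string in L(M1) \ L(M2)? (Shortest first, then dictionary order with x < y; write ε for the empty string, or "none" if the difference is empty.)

yyx

The string yyx is accepted by M1 but not by M2.
No shorter string lies in the difference, and yyx is the lexicographically first length-3 string in L(M1) \ L(M2).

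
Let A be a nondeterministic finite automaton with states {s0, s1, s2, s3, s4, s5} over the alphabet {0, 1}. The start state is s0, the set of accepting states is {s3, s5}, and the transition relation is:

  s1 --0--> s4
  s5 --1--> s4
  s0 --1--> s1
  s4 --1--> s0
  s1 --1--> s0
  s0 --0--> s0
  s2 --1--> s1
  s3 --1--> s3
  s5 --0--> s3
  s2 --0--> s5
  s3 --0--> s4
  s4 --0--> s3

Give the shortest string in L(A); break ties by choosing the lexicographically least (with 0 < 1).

A breadth-first search from s0 reaches an accepting state first via the path s0 → s1 → s4 → s3 on input 100.
No string of length < 3 is accepted (BFS exhausts all shorter strings without reaching an accepting state), and 100 is the lexicographically least accepting string of length 3.

100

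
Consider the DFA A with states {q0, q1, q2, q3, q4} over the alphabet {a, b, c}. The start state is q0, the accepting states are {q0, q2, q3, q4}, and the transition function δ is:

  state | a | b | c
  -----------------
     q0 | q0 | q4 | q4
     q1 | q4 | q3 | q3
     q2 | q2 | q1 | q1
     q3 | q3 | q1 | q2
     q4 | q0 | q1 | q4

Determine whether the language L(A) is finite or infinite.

infinite

State q0 is reachable from the start and can reach an accepting state, and it lies on the cycle q0 → q0.
Traversing that cycle any number of times yields accepted strings of unbounded length, so the language is infinite.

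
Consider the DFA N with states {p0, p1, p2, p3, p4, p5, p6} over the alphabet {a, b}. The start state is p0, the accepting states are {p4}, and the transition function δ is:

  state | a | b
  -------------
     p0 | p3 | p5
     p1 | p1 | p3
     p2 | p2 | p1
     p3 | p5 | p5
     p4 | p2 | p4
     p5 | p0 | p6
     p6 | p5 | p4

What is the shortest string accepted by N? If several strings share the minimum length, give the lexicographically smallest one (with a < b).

A breadth-first search from p0 reaches an accepting state first via the path p0 → p5 → p6 → p4 on input bbb.
No string of length < 3 is accepted (BFS exhausts all shorter strings without reaching an accepting state), and bbb is the lexicographically least accepting string of length 3.

bbb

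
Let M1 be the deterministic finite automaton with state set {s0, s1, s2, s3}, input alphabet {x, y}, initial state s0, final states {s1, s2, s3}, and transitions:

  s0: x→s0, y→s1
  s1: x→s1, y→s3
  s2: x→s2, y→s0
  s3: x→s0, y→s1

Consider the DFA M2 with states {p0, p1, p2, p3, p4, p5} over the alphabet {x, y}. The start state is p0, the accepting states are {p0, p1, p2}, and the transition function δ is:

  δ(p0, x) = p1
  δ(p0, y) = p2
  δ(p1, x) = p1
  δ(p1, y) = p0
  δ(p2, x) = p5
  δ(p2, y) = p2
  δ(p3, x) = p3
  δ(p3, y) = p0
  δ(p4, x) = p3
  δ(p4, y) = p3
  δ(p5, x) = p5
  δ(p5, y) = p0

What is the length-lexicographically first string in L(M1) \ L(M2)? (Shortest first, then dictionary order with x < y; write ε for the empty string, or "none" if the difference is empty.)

The string yx is accepted by M1 but not by M2.
No shorter string lies in the difference, and yx is the lexicographically first length-2 string in L(M1) \ L(M2).

yx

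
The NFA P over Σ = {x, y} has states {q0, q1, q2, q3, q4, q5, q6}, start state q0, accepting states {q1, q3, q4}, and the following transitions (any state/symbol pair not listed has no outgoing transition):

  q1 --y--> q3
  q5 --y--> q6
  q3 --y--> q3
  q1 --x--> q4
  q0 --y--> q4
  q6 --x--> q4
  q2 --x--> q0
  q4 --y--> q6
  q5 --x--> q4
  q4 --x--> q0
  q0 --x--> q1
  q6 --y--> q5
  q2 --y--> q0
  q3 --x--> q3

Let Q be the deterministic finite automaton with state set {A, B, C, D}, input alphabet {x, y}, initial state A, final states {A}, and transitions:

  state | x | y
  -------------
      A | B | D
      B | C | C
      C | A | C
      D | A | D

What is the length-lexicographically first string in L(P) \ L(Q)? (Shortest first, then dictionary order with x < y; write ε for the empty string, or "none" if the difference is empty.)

x

The string x is accepted by P but not by Q.
No shorter string lies in the difference, and x is the lexicographically first length-1 string in L(P) \ L(Q).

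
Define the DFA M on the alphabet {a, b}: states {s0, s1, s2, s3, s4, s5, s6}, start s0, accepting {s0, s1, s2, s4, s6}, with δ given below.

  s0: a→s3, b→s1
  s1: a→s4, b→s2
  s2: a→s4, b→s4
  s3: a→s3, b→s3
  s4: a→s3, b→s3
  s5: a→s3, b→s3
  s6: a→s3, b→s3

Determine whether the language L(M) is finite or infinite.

finite

The useful states (reachable from s0 and able to reach an accepting state) are {s0, s1, s2, s4}.
Restricted to these states the transition graph has no cycle, so every accepting path has bounded length and L is finite.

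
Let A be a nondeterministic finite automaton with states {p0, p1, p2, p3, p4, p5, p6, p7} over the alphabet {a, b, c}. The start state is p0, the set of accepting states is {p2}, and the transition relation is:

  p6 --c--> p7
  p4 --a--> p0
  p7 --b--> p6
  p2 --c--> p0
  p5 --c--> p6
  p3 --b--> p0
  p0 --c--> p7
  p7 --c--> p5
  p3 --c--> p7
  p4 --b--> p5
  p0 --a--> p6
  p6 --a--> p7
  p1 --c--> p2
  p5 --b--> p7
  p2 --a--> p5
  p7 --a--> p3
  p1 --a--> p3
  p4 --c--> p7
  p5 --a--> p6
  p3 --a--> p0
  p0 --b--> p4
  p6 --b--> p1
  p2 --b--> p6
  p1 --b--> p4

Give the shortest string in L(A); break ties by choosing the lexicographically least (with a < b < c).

abc

A breadth-first search from p0 reaches an accepting state first via the path p0 → p6 → p1 → p2 on input abc.
No string of length < 3 is accepted (BFS exhausts all shorter strings without reaching an accepting state), and abc is the lexicographically least accepting string of length 3.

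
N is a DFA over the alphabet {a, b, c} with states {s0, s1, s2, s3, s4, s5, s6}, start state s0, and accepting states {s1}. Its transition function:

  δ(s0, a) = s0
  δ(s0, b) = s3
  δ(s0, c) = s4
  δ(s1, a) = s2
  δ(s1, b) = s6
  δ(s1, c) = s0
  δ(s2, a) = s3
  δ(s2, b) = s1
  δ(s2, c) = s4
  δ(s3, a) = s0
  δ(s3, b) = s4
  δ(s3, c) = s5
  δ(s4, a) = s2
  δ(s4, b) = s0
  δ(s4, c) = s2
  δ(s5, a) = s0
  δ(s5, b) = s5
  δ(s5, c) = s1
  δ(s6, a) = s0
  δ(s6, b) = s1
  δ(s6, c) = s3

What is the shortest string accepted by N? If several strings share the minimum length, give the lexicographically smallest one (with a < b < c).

bcc

A breadth-first search from s0 reaches an accepting state first via the path s0 → s3 → s5 → s1 on input bcc.
No string of length < 3 is accepted (BFS exhausts all shorter strings without reaching an accepting state), and bcc is the lexicographically least accepting string of length 3.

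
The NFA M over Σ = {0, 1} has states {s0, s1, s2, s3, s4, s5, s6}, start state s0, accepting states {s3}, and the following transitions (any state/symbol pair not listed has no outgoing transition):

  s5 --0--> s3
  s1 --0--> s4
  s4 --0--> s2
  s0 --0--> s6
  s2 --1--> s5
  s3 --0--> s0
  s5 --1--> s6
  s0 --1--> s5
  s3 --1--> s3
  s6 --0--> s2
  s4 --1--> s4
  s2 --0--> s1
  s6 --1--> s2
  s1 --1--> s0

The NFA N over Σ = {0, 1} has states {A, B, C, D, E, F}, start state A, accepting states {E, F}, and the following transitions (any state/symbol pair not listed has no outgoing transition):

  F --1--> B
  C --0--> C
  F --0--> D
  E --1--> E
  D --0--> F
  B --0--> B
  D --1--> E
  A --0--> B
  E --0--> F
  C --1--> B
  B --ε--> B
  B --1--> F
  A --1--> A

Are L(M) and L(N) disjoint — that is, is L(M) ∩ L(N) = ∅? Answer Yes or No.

No

The string 101 is accepted by both M and N.
Hence L(M) ∩ L(N) ≠ ∅.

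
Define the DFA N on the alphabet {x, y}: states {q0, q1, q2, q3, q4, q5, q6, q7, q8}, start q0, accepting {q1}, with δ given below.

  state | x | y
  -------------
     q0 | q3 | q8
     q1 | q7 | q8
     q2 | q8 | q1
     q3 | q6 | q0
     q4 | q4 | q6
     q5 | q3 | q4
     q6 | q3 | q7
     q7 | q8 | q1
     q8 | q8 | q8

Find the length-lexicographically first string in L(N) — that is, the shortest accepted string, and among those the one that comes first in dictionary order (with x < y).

xxyy

A breadth-first search from q0 reaches an accepting state first via the path q0 → q3 → q6 → q7 → q1 on input xxyy.
No string of length < 4 is accepted (BFS exhausts all shorter strings without reaching an accepting state), and xxyy is the lexicographically least accepting string of length 4.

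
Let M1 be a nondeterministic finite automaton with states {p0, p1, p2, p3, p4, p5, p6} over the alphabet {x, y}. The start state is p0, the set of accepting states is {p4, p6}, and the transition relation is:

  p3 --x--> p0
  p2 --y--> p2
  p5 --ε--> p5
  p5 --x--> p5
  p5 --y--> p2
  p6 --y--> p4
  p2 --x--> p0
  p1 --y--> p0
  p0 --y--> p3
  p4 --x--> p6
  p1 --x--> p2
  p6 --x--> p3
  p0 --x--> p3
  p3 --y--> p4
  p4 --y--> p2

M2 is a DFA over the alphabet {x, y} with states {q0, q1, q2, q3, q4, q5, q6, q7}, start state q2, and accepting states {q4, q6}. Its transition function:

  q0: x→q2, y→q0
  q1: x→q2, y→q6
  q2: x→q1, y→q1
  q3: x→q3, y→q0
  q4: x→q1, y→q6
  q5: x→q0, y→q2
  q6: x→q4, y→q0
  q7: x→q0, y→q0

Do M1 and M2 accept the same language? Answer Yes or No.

Exploring the product automaton M1 × M2 from the start pair (p0, q2), following both machines on each input symbol, reaches 5 state pairs: (p0, q2), (p3, q1), (p4, q6), (p6, q4), (p2, q0).
M1 accepts in {p4, p6} and M2 accepts in {q4, q6}. In every reachable pair the two components are either both accepting — (p4, q6), (p6, q4) — or both non-accepting, so no string is accepted by exactly one of the machines: L(M1) \ L(M2) and L(M2) \ L(M1) are both empty.
Hence every string is accepted by M1 iff it is accepted by M2, and the two languages coincide.

Yes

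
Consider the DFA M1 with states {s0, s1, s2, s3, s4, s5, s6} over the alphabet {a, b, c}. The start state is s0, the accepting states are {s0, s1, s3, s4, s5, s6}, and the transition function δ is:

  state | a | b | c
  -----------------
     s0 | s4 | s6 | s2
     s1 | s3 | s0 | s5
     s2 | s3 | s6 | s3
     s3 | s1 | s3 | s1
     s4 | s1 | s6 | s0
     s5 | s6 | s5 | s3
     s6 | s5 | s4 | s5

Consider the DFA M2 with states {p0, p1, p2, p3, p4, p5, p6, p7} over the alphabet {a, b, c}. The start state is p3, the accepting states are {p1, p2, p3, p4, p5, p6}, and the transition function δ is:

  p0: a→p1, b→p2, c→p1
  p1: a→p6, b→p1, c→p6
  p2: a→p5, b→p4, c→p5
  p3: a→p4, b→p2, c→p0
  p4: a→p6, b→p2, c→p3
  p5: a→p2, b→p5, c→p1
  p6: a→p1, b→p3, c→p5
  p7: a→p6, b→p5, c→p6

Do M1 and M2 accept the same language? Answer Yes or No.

Exploring the product automaton M1 × M2 from the start pair (s0, p3), following both machines on each input symbol, reaches 7 state pairs: (s0, p3), (s4, p4), (s6, p2), (s2, p0), (s1, p6), (s5, p5), (s3, p1).
M1 accepts in {s0, s1, s3, s4, s5, s6} and M2 accepts in {p1, p2, p3, p4, p5, p6}. In every reachable pair the two components are either both accepting — (s0, p3), (s4, p4), (s6, p2), (s1, p6), (s5, p5), (s3, p1) — or both non-accepting, so no string is accepted by exactly one of the machines: L(M1) \ L(M2) and L(M2) \ L(M1) are both empty.
Hence every string is accepted by M1 iff it is accepted by M2, and the two languages coincide.

Yes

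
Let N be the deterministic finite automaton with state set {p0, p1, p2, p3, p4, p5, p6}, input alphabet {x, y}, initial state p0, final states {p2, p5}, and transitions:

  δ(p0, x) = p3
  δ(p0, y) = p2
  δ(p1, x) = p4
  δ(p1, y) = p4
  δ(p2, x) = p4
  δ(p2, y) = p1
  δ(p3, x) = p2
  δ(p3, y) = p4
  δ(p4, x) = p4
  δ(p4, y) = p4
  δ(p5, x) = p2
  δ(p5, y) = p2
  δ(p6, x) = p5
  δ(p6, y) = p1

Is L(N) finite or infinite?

finite

The useful states (reachable from p0 and able to reach an accepting state) are {p0, p2, p3}.
Restricted to these states the transition graph has no cycle, so every accepting path has bounded length and L is finite.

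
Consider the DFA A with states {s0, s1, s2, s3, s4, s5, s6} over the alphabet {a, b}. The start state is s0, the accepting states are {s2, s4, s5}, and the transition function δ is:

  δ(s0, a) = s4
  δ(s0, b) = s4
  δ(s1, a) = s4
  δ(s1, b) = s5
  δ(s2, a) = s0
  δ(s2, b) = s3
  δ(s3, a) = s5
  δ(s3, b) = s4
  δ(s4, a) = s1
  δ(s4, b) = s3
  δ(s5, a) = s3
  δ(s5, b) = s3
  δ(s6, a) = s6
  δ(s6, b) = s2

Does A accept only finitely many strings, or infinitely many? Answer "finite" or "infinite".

infinite

State s4 is reachable from the start and can reach an accepting state, and it lies on the cycle s4 → s1 → s4.
Traversing that cycle any number of times yields accepted strings of unbounded length, so the language is infinite.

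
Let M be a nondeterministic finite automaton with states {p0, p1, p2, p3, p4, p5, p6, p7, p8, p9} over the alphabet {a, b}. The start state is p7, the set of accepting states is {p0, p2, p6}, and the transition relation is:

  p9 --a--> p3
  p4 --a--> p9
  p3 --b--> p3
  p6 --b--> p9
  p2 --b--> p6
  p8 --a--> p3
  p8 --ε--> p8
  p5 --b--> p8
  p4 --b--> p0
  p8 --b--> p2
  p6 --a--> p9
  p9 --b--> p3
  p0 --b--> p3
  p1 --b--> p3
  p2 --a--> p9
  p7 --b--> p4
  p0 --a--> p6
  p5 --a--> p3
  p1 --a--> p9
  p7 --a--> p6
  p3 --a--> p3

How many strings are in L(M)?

The useful subgraph on states {p0, p4, p6, p7} is acyclic, so L(M) is finite; the longest accepting path visits 4 useful states, giving maximum string length 3.
Counting accepting paths from p7 by length: 1 of length 1, 1 of length 2, 1 of length 3. Total 3.

3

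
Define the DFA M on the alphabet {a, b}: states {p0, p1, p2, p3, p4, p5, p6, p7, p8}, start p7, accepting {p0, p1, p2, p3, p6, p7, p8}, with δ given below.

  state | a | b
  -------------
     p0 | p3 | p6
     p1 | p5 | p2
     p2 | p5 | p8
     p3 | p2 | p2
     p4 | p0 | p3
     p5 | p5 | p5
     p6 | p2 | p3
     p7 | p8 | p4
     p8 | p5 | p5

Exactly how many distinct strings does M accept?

21

The useful subgraph on states {p0, p2, p3, p4, p6, p7, p8} is acyclic, so L(M) is finite; the longest accepting path visits 7 useful states, giving maximum string length 6.
Counting accepting paths from p7 by length: 1 of length 0, 1 of length 1, 2 of length 2, 4 of length 3, 6 of length 4, 5 of length 5, 2 of length 6. Total 21.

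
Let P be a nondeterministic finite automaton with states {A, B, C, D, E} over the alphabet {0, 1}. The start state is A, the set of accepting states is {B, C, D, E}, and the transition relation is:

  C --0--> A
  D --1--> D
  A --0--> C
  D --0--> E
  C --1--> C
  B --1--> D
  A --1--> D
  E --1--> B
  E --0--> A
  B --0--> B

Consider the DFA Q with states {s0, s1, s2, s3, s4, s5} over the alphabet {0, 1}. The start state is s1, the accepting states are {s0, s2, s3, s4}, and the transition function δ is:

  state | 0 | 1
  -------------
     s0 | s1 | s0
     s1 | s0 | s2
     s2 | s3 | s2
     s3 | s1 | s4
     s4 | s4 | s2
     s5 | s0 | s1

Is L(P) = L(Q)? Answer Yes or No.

Exploring the product automaton P × Q from the start pair (A, s1), following both machines on each input symbol, reaches 5 state pairs: (A, s1), (C, s0), (D, s2), (E, s3), (B, s4).
P accepts in {B, C, D, E} and Q accepts in {s0, s2, s3, s4}. In every reachable pair the two components are either both accepting — (C, s0), (D, s2), (E, s3), (B, s4) — or both non-accepting, so no string is accepted by exactly one of the machines: L(P) \ L(Q) and L(Q) \ L(P) are both empty.
Hence every string is accepted by P iff it is accepted by Q, and the two languages coincide.

Yes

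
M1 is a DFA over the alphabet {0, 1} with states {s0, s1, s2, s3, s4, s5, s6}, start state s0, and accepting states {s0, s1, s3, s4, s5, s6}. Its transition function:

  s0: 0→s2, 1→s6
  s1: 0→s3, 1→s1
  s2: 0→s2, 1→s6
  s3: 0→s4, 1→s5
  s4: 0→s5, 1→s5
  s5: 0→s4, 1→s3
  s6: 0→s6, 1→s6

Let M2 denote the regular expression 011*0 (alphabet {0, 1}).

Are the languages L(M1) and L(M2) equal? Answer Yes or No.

The empty string ε is accepted by M1 but rejected by M2.
So L(M1) ≠ L(M2).

No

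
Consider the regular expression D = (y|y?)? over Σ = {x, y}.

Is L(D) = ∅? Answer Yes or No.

No

The empty string ε matches the expression, so it belongs to L(D).
Since L(D) contains at least one string, it is not empty.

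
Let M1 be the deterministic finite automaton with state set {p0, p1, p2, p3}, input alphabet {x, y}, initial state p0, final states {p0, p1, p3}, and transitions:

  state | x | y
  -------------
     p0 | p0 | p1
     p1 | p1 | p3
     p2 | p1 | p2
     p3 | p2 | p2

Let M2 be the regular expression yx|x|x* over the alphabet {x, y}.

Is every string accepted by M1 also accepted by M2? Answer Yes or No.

No

The string y is in L(M1) but not in L(M2).
So L(M1) ⊄ L(M2).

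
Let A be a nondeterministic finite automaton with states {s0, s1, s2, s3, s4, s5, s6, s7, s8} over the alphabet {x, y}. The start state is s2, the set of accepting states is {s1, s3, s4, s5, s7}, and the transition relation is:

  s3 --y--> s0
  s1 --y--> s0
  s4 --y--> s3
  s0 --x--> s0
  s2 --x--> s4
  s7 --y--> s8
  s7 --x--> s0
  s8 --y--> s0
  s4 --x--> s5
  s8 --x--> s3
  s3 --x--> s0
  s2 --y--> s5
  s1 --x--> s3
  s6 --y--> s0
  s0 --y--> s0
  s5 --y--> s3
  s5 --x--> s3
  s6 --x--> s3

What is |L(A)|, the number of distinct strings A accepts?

The useful subgraph on states {s2, s3, s4, s5} is acyclic, so L(A) is finite; the longest accepting path visits 4 useful states, giving maximum string length 3.
Counting accepting paths from s2 by length: 2 of length 1, 4 of length 2, 2 of length 3. Total 8.

8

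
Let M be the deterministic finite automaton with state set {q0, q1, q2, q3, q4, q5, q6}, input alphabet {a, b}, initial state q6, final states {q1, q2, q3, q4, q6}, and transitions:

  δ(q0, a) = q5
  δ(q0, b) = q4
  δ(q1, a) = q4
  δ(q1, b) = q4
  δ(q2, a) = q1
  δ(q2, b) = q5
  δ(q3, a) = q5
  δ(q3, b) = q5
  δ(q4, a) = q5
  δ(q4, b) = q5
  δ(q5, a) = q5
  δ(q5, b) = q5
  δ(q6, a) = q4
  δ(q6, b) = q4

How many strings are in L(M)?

3

The useful subgraph on states {q4, q6} is acyclic, so L(M) is finite; the longest accepting path visits 2 useful states, giving maximum string length 1.
Counting accepting paths from q6 by length: 1 of length 0, 2 of length 1. Total 3.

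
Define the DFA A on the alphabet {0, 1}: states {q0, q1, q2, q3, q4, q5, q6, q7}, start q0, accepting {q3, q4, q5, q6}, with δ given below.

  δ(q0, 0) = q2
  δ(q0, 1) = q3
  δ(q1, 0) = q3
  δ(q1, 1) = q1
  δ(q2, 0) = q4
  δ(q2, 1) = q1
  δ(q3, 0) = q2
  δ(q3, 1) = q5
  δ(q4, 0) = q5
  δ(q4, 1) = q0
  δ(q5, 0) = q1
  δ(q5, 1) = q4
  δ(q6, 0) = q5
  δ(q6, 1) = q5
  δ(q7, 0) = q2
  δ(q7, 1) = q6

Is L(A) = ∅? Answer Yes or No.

No

The string 1 is accepted: the run q0 → q3 ends in the accepting state q3.
Since at least one string is accepted, L(A) is not empty.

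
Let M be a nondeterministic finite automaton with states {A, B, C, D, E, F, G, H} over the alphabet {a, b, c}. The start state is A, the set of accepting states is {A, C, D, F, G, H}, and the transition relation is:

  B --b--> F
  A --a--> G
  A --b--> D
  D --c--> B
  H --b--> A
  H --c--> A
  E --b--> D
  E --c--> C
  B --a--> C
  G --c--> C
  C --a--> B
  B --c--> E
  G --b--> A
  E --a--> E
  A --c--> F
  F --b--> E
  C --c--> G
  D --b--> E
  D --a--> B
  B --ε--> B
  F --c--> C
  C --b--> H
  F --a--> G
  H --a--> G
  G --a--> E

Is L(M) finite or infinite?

State B is reachable from the start and can reach an accepting state, and it lies on the cycle B → C → B.
Traversing that cycle any number of times yields accepted strings of unbounded length, so the language is infinite.

infinite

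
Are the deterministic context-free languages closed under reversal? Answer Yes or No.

No

L = {c bⁿaⁿ : n≥0} ∪ {d b²ⁿaⁿ : n≥0} is a DCFL: the first symbol tells a deterministic PDA whether to pop one or two b's per a. Its reversal Lᴿ = {aⁿbⁿ c : n≥0} ∪ {aⁿb²ⁿ d : n≥0} is not. DCFLs are closed under right quotient by regular languages, and Lᴿ/{c, d} = {aⁿbⁿ : n≥0} ∪ {aⁿb²ⁿ : n≥0} — the standard context-free language accepted by no deterministic PDA (intuitively the machine would have to commit to a b-to-a ratio before the distinguishing marker arrives; formally, a DPDA for it would have a single run on aⁿb²ⁿ, accepting after the prefix aⁿbⁿ and accepting again after n more b's; an ordinary PDA that simulates it on a's and b's and, at any moment when it is accepting, may switch to reading only a fresh letter e while feeding each e to the simulation as a b, would accept aⁱbʲeᵏ (k≥1) exactly when both aⁱbʲ and aⁱbʲ⁺ᵏ are in the language, i.e. its language intersected with the regular set a*b*e⁺ would be exactly {aⁿbⁿeⁿ : n≥1} — impossible, since context-free languages are closed under intersection with regular sets and {aⁿbⁿeⁿ} is not context-free). So Lᴿ cannot be a DCFL.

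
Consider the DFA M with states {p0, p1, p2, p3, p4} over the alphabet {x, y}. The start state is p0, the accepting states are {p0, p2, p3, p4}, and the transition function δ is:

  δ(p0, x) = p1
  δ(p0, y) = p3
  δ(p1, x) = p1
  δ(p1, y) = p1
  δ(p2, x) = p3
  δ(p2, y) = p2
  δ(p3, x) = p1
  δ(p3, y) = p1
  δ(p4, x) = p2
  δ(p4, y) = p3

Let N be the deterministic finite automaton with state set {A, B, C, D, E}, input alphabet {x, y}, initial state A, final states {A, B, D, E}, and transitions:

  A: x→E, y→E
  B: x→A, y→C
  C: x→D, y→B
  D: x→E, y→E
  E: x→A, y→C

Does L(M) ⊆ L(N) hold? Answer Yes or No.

Yes

Exploring the product automaton M × N from the start pair (p0, A), following both machines on each input symbol, reaches 7 state pairs: (p0, A), (p1, E), (p3, E), (p1, A), (p1, C), (p1, D), (p1, B).
M accepts in {p0, p2, p3, p4} and N accepts in {A, B, D, E}. The reachable pairs whose M-component is accepting are (p0, A), (p3, E); in each of them the N-component is accepting too, so the product for L(M) \ L(N) (M-component accepting, N-component rejecting) has no reachable accepting pair and the difference is empty.
Hence every string in L(M) is also in L(N).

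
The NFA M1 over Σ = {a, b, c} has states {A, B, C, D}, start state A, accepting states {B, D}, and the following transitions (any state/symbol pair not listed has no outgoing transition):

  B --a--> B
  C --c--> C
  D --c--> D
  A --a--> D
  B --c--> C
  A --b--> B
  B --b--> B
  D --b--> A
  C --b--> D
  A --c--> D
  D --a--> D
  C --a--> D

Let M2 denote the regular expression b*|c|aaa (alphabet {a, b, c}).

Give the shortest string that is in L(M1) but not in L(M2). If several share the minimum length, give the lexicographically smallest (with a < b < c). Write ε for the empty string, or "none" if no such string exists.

a

The string a is accepted by M1 but not by M2.
No shorter string lies in the difference, and a is the lexicographically first length-1 string in L(M1) \ L(M2).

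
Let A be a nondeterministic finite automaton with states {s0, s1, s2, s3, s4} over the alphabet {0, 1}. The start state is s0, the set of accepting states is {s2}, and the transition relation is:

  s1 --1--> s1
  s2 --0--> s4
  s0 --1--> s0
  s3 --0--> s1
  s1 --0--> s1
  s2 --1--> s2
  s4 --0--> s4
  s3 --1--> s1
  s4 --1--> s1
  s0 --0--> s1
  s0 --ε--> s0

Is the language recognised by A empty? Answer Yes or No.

Yes

The states reachable from the start state are {s0, s1}.
None of the accepting states {s2} is reachable, so no string is accepted and L(A) = ∅.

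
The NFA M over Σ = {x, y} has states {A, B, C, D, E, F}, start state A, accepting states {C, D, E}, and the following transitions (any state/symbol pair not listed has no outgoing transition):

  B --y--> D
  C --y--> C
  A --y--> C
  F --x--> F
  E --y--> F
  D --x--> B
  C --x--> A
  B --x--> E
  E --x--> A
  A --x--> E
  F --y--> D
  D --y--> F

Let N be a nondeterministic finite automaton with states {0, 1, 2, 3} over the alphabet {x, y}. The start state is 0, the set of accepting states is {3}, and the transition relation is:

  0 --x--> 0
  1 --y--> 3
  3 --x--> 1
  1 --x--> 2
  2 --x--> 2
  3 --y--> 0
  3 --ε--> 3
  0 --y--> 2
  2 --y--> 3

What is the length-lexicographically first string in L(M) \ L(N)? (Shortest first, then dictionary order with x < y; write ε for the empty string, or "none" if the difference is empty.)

x

The string x is accepted by M but not by N.
No shorter string lies in the difference, and x is the lexicographically first length-1 string in L(M) \ L(N).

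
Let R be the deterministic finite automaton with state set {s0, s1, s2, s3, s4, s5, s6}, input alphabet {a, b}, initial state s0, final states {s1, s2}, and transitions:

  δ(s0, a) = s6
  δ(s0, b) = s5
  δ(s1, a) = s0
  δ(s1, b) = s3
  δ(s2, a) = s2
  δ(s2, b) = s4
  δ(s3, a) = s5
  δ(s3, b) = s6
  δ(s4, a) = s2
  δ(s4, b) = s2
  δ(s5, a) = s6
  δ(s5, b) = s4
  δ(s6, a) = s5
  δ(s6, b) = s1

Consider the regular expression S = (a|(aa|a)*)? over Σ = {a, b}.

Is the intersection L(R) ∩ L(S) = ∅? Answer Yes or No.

Yes

Converting the expression S to a DFA (subset construction, then merging equivalent states) gives the minimal DFA with states {r0, r1}, start state r0, accepting states {r0} and transitions r0: a→r0, b→r1; r1: a→r1, b→r1.
Exploring the product automaton R × S from the start pair (s0, r0), following both machines on each input symbol, reaches 10 state pairs: (s0, r0), (s6, r0), (s5, r1), (s5, r0), (s1, r1), (s6, r1), (s4, r1), (s0, r1), (s3, r1), (s2, r1).
R accepts in {s1, s2} and S accepts in {r0}; no reachable pair has both components accepting, so no string drives both machines to acceptance simultaneously and L(R) ∩ L(S) = ∅.
So no string is accepted by both, and the intersection is empty.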